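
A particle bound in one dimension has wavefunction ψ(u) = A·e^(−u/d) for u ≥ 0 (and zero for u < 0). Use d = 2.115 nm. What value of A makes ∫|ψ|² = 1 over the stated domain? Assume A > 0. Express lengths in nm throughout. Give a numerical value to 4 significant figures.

A ≈ 0.9724 nm^(-1/2)

The normalization condition is ∫|ψ|² du = 1 from 0 to ∞.
Recall ∫₀^∞ u^m e^(−u/β) du = m!·β^(m+1), ∫|ψ|² du = A²·(d/2).
Setting this equal to 1 gives A² = 1/(d/2).
With d = 2.115: A² = 0.94563 and A = 0.97243.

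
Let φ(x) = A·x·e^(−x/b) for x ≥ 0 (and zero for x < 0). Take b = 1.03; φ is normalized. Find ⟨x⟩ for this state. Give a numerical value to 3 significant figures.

⟨x⟩ ≈ 1.55

The expectation value is the |φ|²-weighted average of x: ∫ x|φ|² dx.
Evaluating both integrals, ⟨x⟩ = 3·b/2.
With b = 1.03, ⟨x⟩ = 1.545.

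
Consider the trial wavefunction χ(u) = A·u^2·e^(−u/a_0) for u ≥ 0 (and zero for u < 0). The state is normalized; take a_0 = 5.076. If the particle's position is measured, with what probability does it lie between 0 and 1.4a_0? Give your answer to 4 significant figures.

P = ∫_{0}^{1.4a_0} |χ(u)|² du.
With A² fixed by ∫|χ|² = 1, i.e. A² = (3·a_0^5/4)^(−1), substitute and integrate.
Let t = u/a_0; then A² and the length scale cancel, so P = ∫_{0}^{1.4} t^4·e^(-2·t) dt ÷ ∫_{0}^{∞} t^4·e^(-2·t) dt.
An antiderivative of t^4·e^(-2·t) is -(t^4/2 + t^3 + 3·t^2/2 + 3·t/2 + 3/4)·e^(-2·t); evaluating from 0 to 1.4 gives ≈ 0.114243, while the full integral is 3/4.
This works out to P = 0.15232.

P ≈ 0.1523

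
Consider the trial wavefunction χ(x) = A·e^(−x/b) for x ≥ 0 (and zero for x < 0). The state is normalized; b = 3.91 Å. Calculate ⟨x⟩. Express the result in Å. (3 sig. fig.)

⟨x⟩ ≈ 1.96 Å

By definition ⟨x⟩ = ∫ x |χ(x)|² dx.
Since the A² factors cancel between numerator and denominator, ⟨x⟩ = b/2.
With b = 3.91, ⟨x⟩ = 1.955.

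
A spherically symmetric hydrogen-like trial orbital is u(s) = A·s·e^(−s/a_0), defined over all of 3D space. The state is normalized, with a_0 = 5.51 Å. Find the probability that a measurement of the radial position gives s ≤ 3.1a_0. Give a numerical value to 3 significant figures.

P ≈ 0.741

Integrate the radial probability density 4πs²|u|² over s ≤ 3.1a_0.
Normalization gives A² = 1/(3·π·a_0^5).
Let t = s/a_0; then A², 4π and the length scale all cancel, so P = ∫_{0}^{3.1} t^4·e^(-2·t) dt ÷ ∫_{0}^{∞} t^4·e^(-2·t) dt.
An antiderivative of t^4·e^(-2·t) is -(t^4/2 + t^3 + 3·t^2/2 + 3·t/2 + 3/4)·e^(-2·t); evaluating from 0 to 3.1 gives ≈ 0.55562, while the full integral is 3/4.
The region integral divided by the full integral gives P = 0.7408.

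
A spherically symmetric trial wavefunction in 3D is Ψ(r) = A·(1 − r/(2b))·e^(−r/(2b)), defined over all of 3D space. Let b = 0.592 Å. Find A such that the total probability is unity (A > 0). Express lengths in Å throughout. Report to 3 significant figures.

We need A² ∫|f|² 4πr² dr = 1, taking the integral from 0 to ∞.
In 3D with spherical symmetry the volume element is 4πr² dr.
With Ψ = A·(1 − r/(2b))·e^(−r/(2b)), the integral evaluates to A²·[8·π·b^3].
With b = 0.592: A² = 0.1918 and A = 0.4379.

A ≈ 0.438 Å^(-3/2)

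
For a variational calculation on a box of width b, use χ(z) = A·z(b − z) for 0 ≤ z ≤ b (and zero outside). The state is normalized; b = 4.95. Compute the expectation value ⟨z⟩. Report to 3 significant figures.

⟨z⟩ ≈ 2.48

The expectation value is the |χ|²-weighted average of z: ∫ z|χ|² dz.
Evaluating both integrals, ⟨z⟩ = b/2.
Putting b = 4.95 gives 2.475.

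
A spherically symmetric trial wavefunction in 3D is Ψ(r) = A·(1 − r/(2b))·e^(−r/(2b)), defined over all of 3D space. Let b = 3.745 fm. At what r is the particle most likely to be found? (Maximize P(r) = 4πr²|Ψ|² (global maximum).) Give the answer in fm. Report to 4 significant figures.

r ≈ 19.61 fm

Set d/dr [P(r) = 4πr²|Ψ|²] = 0 and solve for r > 0.
Solving yields r = b·(√(5) + 3).
With b = 3.745, the most probable radial distance is 19.609 fm.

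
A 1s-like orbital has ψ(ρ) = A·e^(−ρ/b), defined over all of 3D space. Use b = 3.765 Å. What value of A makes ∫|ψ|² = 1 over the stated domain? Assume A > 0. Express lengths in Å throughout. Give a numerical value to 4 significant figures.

A ≈ 0.07723 Å^(-3/2)

Require ∫ |ψ|² 4πρ² dρ = 1 over the whole domain.
With ψ = A·e^(−ρ/b), the integral evaluates to A²·[π·b^3].
Hence A² = 1/[π·b^3].
Plugging in b = 3.765 yields A = 0.077228.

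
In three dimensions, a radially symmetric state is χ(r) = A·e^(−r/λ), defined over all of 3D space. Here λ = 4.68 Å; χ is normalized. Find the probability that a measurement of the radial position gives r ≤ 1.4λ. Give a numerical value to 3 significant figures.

P ≈ 0.531

P = ∫ |χ|² 4πr² dr over r ≤ 1.4λ.
A² is fixed by ∫₀^∞ 4πr²|χ|² dr = 1, i.e. A² = (π·λ^3)^(−1).
Let u = r/λ; then A², 4π and the length scale all cancel, so P = ∫_{0}^{1.4} u^2·e^(-2·u) du ÷ ∫_{0}^{∞} u^2·e^(-2·u) du.
An antiderivative of u^2·e^(-2·u) is -(2·u^2 + 2·u + 1)·e^(-2·u)/4; evaluating from 0 to 1.4 gives 1/4 - 193·e^(-14/5)/100, while the full integral is 1/4.
Taking the ratio yields P = 0.5305.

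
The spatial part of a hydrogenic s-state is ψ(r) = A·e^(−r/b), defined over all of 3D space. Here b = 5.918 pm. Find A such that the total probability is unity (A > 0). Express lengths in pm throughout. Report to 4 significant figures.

We need A² ∫|f|² 4πr² dr = 1, taking the integral from 0 to ∞.
The angular integral contributes 4π, leaving ∫₀^∞ r²|ψ|² dr.
Carrying out the integral gives A² · π·b^3.
So A² = (π·b^3)^(−1).
Plugging in b = 5.918 yields A = 0.039189.

A ≈ 0.03919 pm^(-3/2)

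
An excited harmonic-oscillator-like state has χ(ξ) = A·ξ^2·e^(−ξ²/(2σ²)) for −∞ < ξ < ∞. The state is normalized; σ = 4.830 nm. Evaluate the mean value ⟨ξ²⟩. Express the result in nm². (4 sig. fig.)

By definition ⟨ξ²⟩ = ∫ ξ^2 |χ(ξ)|² dξ.
Evaluating both integrals, ⟨ξ²⟩ = 5·σ^2/2.
Putting σ = 4.830 gives 58.322.

⟨ξ^2⟩ ≈ 58.32 nm^2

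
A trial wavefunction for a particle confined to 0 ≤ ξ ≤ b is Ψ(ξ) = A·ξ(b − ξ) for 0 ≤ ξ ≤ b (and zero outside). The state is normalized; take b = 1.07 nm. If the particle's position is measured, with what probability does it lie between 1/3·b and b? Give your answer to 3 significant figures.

|Ψ|² is the probability density, so P = ∫_{1/3·b}^{b} |Ψ|² dξ.
The normalization integral ∫|Ψ|²dξ over the whole domain equals b^5/30·A², and A² cancels in the ratio.
Substituting u = ξ/b, A² and the length scale cancel in the ratio: P = ∫_{1/3}^{1} u^2·(1 - u)^2 du / ∫_{0}^{1} u^2·(1 - u)^2 du.
With ∫ u^2·(1 - u)^2 du = u^3·(6·u^2 - 15·u + 10)/30 + C, the region integral is 32/1215 and the full one is 1/30.
Evaluating gives P = 64/81.

P ≈ 0.790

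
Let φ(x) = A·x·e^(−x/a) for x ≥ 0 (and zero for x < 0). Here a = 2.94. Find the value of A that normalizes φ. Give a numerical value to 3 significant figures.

A ≈ 0.397

Normalization requires ∫|φ|² dx = 1, integrated from 0 to ∞.
Recall ∫₀^∞ x^m e^(−x/β) dx = m!·β^(m+1), the integral (without the A² prefactor) comes out to a^3/4.
So A² = (a^3/4)^(−1).
Plugging in a = 2.94 yields A = 0.3967.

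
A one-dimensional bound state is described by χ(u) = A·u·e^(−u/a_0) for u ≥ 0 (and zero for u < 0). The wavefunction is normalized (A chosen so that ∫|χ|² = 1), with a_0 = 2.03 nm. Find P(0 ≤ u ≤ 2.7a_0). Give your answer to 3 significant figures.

P = ∫_{0}^{2.7a_0} |χ(u)|² du.
Since A² = 1/(a_0^3/4), this is the region integral divided by the full normalization integral.
Substituting t = u/a_0, A² and the length scale cancel in the ratio: P = ∫_{0}^{2.7} t^2·e^(-2·t) dt / ∫_{0}^{∞} t^2·e^(-2·t) dt.
Using ∫ t^2·e^(-2·t) dt = -(2·t^2 + 2·t + 1)·e^(-2·t)/4, the numerator is 1/4 - 1049·e^(-27/5)/200 and the denominator is 1/4.
Taking the ratio, P = 0.9052.

P ≈ 0.905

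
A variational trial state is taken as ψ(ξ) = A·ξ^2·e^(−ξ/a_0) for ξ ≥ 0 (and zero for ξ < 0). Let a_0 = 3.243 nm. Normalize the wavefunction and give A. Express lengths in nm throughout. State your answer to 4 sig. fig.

Normalization requires ∫|ψ|² dξ = 1, integrated from 0 to ∞.
With ψ = A·ξ^2·e^(−ξ/a_0), the integral evaluates to A²·[3·a_0^5/4].
Plugging in a_0 = 3.243 yields A = 0.060968.

A ≈ 0.06097 nm^(-5/2)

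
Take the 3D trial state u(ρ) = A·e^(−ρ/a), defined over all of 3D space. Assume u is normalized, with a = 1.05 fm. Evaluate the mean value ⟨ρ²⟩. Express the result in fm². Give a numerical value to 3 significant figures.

The expectation value is the |u|²-weighted average of ρ^2: ∫ ρ^2|u|² 4πρ² dρ.
Evaluating both integrals, ⟨ρ²⟩ = 3·a^2.
With a = 1.05, ⟨ρ^2⟩ = 3.308.

⟨ρ^2⟩ ≈ 3.31 fm^2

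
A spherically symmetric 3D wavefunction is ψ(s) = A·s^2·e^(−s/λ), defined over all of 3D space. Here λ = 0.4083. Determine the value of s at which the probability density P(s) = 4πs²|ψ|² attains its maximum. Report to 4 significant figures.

s ≈ 1.225

Set d/ds [P(s) = 4πs²|ψ|²] = 0 and solve for s > 0.
This gives s = 3·λ.
With λ = 0.4083, the most probable radial distance is 1.2249.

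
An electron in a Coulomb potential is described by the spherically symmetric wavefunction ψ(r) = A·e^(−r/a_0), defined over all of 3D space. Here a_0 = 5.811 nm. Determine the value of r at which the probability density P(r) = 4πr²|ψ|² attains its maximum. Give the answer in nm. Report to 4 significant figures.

Set d/dr [P(r) = 4πr²|ψ|²] = 0 and solve for r > 0.
Solving yields r = a_0.
With a_0 = 5.811, the most probable radial distance is 5.8110 nm.

r ≈ 5.811 nm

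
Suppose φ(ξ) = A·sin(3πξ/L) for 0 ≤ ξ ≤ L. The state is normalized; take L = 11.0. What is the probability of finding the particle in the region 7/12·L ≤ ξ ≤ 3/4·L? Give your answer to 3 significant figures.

|φ|² is the probability density, so P = ∫_{7/12·L}^{3/4·L} |φ|² dξ.
Since A² = 1/(L/2), this is the region integral divided by the full normalization integral.
Let u = ξ/L; then A² and the length scale cancel, so P = ∫_{7/12}^{3/4} sin(3·π·u)^2 du ÷ ∫_{0}^{1} sin(3·π·u)^2 du.
An antiderivative of sin(3·π·u)^2 is u/2 - sin(6·π·u)/(12·π); evaluating from 7/12 to 3/4 gives 1/12 - 1/(6·π), while the full integral is 1/2.
The result is P = (-2 + π)/(6·π).

P ≈ 0.0606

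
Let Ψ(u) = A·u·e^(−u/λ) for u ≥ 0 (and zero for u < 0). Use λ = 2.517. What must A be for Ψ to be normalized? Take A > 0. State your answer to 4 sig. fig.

A ≈ 0.5008

The normalization condition is ∫|Ψ|² du = 1 from 0 to ∞.
With ∫₀^∞ u^2 e^(−αu) du = 2!/α^3, with Ψ = A·u·e^(−u/λ), the integral evaluates to A²·[λ^3/4].
Hence A² = 1/[λ^3/4].
With λ = 2.517: A² = 0.25085 and A = 0.50085.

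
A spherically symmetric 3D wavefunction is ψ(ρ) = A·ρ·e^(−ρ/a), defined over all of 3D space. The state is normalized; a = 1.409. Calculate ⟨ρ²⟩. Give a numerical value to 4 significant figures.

⟨ρ^2⟩ ≈ 14.89

The expectation value is the |ψ|²-weighted average of ρ^2: ∫ ρ^2|ψ|² 4πρ² dρ.
Evaluating both integrals, ⟨ρ²⟩ = 15·a^2/2.
With a = 1.409, ⟨ρ^2⟩ = 14.890.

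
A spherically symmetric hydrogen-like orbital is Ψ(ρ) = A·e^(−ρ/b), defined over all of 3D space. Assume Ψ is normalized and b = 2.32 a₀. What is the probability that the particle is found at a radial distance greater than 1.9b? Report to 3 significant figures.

P = ∫ |Ψ|² 4πρ² dρ over ρ > 1.9b.
A² is fixed by ∫₀^∞ 4πρ²|Ψ|² dρ = 1, i.e. A² = (π·b^3)^(−1).
Let u = ρ/b; then A², 4π and the length scale all cancel, so P = ∫_{1.9}^{∞} u^2·e^(-2·u) du ÷ ∫_{0}^{∞} u^2·e^(-2·u) du.
With ∫ u^2·e^(-2·u) du = -(2·u^2 + 2·u + 1)·e^(-2·u)/4 + C, the region integral is 601·e^(-19/5)/200 and the full one is 1/4.
The region integral divided by the full integral gives P = 0.2689.

P ≈ 0.269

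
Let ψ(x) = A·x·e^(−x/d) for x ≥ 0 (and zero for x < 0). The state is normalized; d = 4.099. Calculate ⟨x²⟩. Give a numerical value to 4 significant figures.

⟨x²⟩ = ∫ x^2 |ψ|² dx over the full domain.
With ∫₀^∞ x^4 e^(−αx) dx = 4!/α^5, evaluating both integrals, ⟨x²⟩ = 3·d^2.
Putting d = 4.099 gives 50.405.

⟨x^2⟩ ≈ 50.41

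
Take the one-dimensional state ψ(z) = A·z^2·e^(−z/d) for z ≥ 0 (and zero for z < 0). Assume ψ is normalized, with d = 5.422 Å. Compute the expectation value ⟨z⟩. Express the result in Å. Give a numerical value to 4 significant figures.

The expectation value is the |ψ|²-weighted average of z: ∫ z|ψ|² dz.
Recall ∫₀^∞ z^m e^(−z/β) dz = m!·β^(m+1), evaluating both integrals, ⟨z⟩ = 5·d/2.
With d = 5.422, ⟨z⟩ = 13.555.

⟨z⟩ ≈ 13.56 Å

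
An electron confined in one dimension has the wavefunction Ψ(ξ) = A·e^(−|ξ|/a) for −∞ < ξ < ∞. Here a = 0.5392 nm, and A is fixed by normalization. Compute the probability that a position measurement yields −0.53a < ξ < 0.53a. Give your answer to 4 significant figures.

P ≈ 0.6535

|Ψ|² is the probability density, so P = ∫_{−0.53a}^{0.53a} |Ψ|² dξ.
With A² fixed by ∫|Ψ|² = 1, i.e. A² = (a)^(−1), substitute and integrate.
Both integrals are even about ξ = 0, so only the ξ ≥ 0 halves are needed (the factors of 2 cancel). Substituting u = ξ/a, A² and the length scale cancel in the ratio: P = ∫_{0}^{0.53} e^(-2·u) du / ∫_{0}^{∞} e^(-2·u) du.
An antiderivative of e^(-2·u) is -e^(-2·u)/2; evaluating from 0 to 0.53 gives 1/2 - e^(-53/50)/2, while the full integral is 1/2.
Evaluating gives P = 0.65354.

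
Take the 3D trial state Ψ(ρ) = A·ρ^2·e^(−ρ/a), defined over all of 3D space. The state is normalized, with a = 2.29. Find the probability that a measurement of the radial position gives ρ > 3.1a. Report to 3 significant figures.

P ≈ 0.574

Integrate the radial probability density 4πρ²|Ψ|² over ρ > 3.1a.
The full normalization integral is A²·[45·π·a^7/2] = 1, fixing A².
Substituting u = ρ/a, A², 4π and the length scale all cancel in the ratio: P = ∫_{3.1}^{∞} u^6·e^(-2·u) du / ∫_{0}^{∞} u^6·e^(-2·u) du.
An antiderivative of u^6·e^(-2·u) is -(4·u^6 + 12·u^5 + 30·u^4 + 60·u^3 + 90·u^2 + 90·u + 45)·e^(-2·u)/8; evaluating from 3.1 to ∞ gives ≈ 3.2299, while the full integral is 45/8.
The region integral divided by the full integral gives P = 0.5742.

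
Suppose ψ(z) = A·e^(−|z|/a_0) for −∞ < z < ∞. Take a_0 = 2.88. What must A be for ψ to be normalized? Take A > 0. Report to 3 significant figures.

Require ∫ |ψ|² dz = 1 over the whole domain.
The integral (without the A² prefactor) comes out to a_0.
Setting this equal to 1 gives A² = 1/(a_0).
Plugging in a_0 = 2.88 yields A = 0.5893.

A ≈ 0.589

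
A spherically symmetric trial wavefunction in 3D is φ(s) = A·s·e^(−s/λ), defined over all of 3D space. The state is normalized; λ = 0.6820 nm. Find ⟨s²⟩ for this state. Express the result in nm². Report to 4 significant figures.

⟨s^2⟩ ≈ 3.488 nm^2

⟨s²⟩ = ∫ s^2 |φ|² 4πs² ds over the full domain.
Since the A² factors cancel between numerator and denominator, ⟨s²⟩ = 15·λ^2/2.
Putting λ = 0.6820 gives 3.4884.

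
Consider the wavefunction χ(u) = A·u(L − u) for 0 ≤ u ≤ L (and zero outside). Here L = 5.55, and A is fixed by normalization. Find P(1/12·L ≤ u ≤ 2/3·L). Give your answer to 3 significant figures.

P ≈ 0.785

P = ∫_{1/12·L}^{2/3·L} |χ(u)|² du.
The normalization integral ∫|χ|²du over the whole domain equals L^5/30·A², and A² cancels in the ratio.
Let t = u/L; then A² and the length scale cancel, so P = ∫_{1/12}^{2/3} t^2·(1 - t)^2 dt ÷ ∫_{0}^{1} t^2·(1 - t)^2 dt.
An antiderivative of t^2·(1 - t)^2 is t^3·(6·t^2 - 15·t + 10)/30; evaluating from 1/12 to 2/3 gives ≈ 0.026168, while the full integral is 1/30.
Taking the ratio, P = 0.7850.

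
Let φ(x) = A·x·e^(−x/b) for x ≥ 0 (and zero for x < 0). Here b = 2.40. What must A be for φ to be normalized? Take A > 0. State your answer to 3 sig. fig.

A ≈ 0.538

Normalization requires ∫|φ|² dx = 1, integrated from 0 to ∞.
Recall ∫₀^∞ x^m e^(−x/β) dx = m!·β^(m+1), ∫|φ|² dx = A²·(b^3/4).
So A² = (b^3/4)^(−1).
Substituting b = 2.40 gives A² = 0.2894, so A = 0.5379.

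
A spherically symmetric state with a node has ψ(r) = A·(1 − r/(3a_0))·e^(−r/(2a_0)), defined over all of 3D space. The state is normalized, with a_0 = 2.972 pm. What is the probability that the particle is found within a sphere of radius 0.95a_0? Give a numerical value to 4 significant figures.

Integrate the radial probability density 4πr²|ψ|² over r ≤ 0.95a_0.
Normalization gives A² = 1/(8·π·a_0^3/3).
In terms of u = r/a_0 (A², 4π and the length scale all cancel between numerator and denominator), P = [∫_{0}^{0.95} u^2·(1 - u/3)^2·e^(-u) du] / [∫_{0}^{∞} u^2·(1 - u/3)^2·e^(-u) du].
An antiderivative of u^2·(1 - u/3)^2·e^(-u) is (-u^4 + 2·u^3 - 3·u^2 - 6·u - 6)·e^(-u)/9; evaluating from 0 to 0.95 gives ≈ 0.0862433, while the full integral is 2/3.
This evaluates to P = 0.12936.

P ≈ 0.1294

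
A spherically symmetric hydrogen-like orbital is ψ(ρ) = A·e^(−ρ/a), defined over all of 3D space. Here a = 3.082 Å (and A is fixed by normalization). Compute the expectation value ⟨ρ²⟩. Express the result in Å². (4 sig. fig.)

⟨ρ²⟩ = ∫ ρ^2 |ψ|² 4πρ² dρ over the full domain.
Evaluating both integrals, ⟨ρ²⟩ = 3·a^2.
Putting a = 3.082 gives 28.496.

⟨ρ^2⟩ ≈ 28.50 Å^2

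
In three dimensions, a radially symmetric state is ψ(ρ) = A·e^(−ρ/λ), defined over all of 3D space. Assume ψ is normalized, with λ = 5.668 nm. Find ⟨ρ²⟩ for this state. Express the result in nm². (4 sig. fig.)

By definition ⟨ρ²⟩ = ∫ ρ^2 |ψ(ρ)|² 4πρ² dρ.
Using ∫₀^∞ ρⁿ e^(−αρ) dρ = n!/αⁿ⁺¹, since the A² factors cancel between numerator and denominator, ⟨ρ²⟩ = 3·λ^2.
With λ = 5.668, ⟨ρ^2⟩ = 96.379.

⟨ρ^2⟩ ≈ 96.38 nm^2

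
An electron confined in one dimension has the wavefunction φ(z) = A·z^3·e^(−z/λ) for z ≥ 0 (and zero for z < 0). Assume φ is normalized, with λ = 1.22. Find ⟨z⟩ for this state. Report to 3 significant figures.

The expectation value is the |φ|²-weighted average of z: ∫ z|φ|² dz.
The ratio of the moment integral to the normalization integral gives ⟨z⟩ = 7·λ/2.
With λ = 1.22, ⟨z⟩ = 4.270.

⟨z⟩ ≈ 4.27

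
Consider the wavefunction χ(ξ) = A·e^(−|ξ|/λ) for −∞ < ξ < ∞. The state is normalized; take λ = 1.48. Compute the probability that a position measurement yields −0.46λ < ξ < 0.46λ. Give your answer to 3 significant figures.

The probability is P = ∫ |χ|² dξ over [−0.46λ, 0.46λ].
Since A² = 1/(λ), this is the region integral divided by the full normalization integral.
By symmetry take twice the ξ ≥ 0 contribution in numerator and denominator; the 2's cancel. Let u = ξ/λ; then A² and the length scale cancel, so P = ∫_{0}^{0.46} e^(-2·u) du ÷ ∫_{0}^{∞} e^(-2·u) du.
With ∫ e^(-2·u) du = -e^(-2·u)/2 + C, the region integral is 1/2 - e^(-23/25)/2 and the full one is 1/2.
This works out to P = 0.6015.

P ≈ 0.601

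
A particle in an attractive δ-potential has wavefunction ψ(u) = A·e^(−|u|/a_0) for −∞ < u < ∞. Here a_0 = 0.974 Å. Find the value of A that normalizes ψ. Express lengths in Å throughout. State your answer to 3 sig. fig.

The normalization condition is ∫|ψ|² du = 1 from −∞ to ∞.
The integral (without the A² prefactor) comes out to a_0.
Hence A² = 1/[a_0].
Plugging in a_0 = 0.974 yields A = 1.013.

A ≈ 1.01 Å^(-1/2)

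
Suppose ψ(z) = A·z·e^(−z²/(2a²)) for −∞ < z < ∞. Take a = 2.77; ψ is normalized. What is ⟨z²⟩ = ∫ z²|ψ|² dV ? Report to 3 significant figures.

⟨z²⟩ = ∫ z^2 |ψ|² dz over the full domain.
Since the A² factors cancel between numerator and denominator, ⟨z²⟩ = 3·a^2/2.
Putting a = 2.77 gives 11.51.

⟨z^2⟩ ≈ 11.5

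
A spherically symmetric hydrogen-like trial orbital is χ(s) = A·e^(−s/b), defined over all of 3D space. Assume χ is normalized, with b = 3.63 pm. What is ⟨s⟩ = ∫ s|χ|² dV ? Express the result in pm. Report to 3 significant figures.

⟨s⟩ = ∫ s |χ|² 4πs² ds over the full domain.
Evaluating both integrals, ⟨s⟩ = 3·b/2.
Putting b = 3.63 gives 5.445.

⟨s⟩ ≈ 5.45 pm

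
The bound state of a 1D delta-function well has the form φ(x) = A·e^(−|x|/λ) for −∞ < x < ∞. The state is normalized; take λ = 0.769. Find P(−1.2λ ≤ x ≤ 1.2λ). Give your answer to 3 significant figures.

P ≈ 0.909

P = ∫_{−1.2λ}^{1.2λ} |φ(x)|² dx.
The normalization integral ∫|φ|²dx over the whole domain equals λ·A², and A² cancels in the ratio.
Both integrals are even about x = 0, so only the x ≥ 0 halves are needed (the factors of 2 cancel). Substituting u = x/λ, A² and the length scale cancel in the ratio: P = ∫_{0}^{1.2} e^(-2·u) du / ∫_{0}^{∞} e^(-2·u) du.
Using ∫ e^(-2·u) du = -e^(-2·u)/2, the numerator is 1/2 - e^(-12/5)/2 and the denominator is 1/2.
The result is P = 0.9093.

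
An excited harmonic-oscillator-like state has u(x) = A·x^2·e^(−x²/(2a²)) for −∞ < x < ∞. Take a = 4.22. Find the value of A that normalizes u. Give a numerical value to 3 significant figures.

Require ∫ |u|² dx = 1 over the whole domain.
With ∫_{−∞}^{∞} x^(2m) e^(−αx²) dx = (2m−1)!!·√π / (2^m α^(m+1/2)), the integral (without the A² prefactor) comes out to 3·√(π)·a^5/4.
Setting this equal to 1 gives A² = 1/(3·√(π)·a^5/4).
Plugging in a = 4.22 yields A = 0.02371.

A ≈ 0.0237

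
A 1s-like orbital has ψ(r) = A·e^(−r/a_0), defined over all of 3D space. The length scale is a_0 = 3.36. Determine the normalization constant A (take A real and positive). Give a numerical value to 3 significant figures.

Normalization requires ∫|ψ|² 4πr² dr = 1, integrated from 0 to ∞.
The angular integral contributes 4π, leaving ∫₀^∞ r²|ψ|² dr.
With ∫₀^∞ r^2 e^(−αr) dr = 2!/α^3, ∫|ψ|² 4πr² dr = A²·(π·a_0^3).
Setting this equal to 1 gives A² = 1/(π·a_0^3).
With a_0 = 3.36: A² = 0.008391 and A = 0.09160.

A ≈ 0.0916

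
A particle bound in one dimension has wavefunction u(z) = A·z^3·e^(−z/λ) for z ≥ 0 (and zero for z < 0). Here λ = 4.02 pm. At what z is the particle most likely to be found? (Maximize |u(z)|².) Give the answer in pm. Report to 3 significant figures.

z ≈ 12.1 pm

The maximum of |u(z)|² occurs where its derivative vanishes.
This gives z = 3·λ.
With λ = 4.02, the most probable position is 12.06 pm.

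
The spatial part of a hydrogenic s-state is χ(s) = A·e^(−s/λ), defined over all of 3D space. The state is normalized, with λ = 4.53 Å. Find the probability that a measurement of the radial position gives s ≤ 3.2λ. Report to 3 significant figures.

Integrate the radial probability density 4πs²|χ|² over s ≤ 3.2λ.
Normalization gives A² = 1/(π·λ^3).
Let u = s/λ; then A², 4π and the length scale all cancel, so P = ∫_{0}^{3.2} u^2·e^(-2·u) du ÷ ∫_{0}^{∞} u^2·e^(-2·u) du.
An antiderivative of u^2·e^(-2·u) is -(2·u^2 + 2·u + 1)·e^(-2·u)/4; evaluating from 0 to 3.2 gives 1/4 - 697·e^(-32/5)/100, while the full integral is 1/4.
This evaluates to P = 0.9537.

P ≈ 0.954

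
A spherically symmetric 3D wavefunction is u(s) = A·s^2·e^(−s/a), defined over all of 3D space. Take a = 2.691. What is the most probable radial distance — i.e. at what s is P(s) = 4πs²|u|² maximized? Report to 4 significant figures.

Differentiate P(s) = 4πs²|u|² with respect to s and set to zero.
Solving yields s = 3·a.
With a = 2.691, the most probable radial distance is 8.0730.

s ≈ 8.073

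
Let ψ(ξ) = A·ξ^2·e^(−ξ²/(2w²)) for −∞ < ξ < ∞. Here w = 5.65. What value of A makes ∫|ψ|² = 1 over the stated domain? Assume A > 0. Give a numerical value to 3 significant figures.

We need A² ∫|f|² dξ = 1, taking the integral from −∞ to ∞.
The integral (without the A² prefactor) comes out to 3·√(π)·w^5/4.
Setting this equal to 1 gives A² = 1/(3·√(π)·w^5/4).
Substituting w = 5.65 gives A² = 0.0001307, so A = 0.01143.

A ≈ 0.0114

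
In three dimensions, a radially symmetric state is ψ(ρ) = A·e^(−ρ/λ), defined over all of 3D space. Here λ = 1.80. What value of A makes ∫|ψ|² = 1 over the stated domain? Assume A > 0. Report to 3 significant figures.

We need A² ∫|f|² 4πρ² dρ = 1, taking the integral from 0 to ∞.
In 3D with spherical symmetry the volume element is 4πρ² dρ.
With ∫₀^∞ ρ^2 e^(−αρ) dρ = 2!/α^3, with ψ = A·e^(−ρ/λ), the integral evaluates to A²·[π·λ^3].
Hence A² = 1/[π·λ^3].
Plugging in λ = 1.80 yields A = 0.2336.

A ≈ 0.234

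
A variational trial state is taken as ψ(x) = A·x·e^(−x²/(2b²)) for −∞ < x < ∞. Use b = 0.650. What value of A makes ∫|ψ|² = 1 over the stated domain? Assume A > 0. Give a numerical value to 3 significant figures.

A ≈ 2.03

Normalization requires ∫|ψ|² dx = 1, integrated from −∞ to ∞.
Using the Gaussian integral ∫_{−∞}^{∞} e^(−αx²) dx = √(π/α), carrying out the integral gives A² · √(π)·b^3/2.
Setting this equal to 1 gives A² = 1/(√(π)·b^3/2).
Substituting b = 0.650 gives A² = 4.109, so A = 2.027.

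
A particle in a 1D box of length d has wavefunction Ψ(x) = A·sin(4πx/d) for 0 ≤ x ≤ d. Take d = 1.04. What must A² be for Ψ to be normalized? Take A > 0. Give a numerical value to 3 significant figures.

We need A² ∫|f|² dx = 1, taking the integral from 0 to d.
Using sin²θ = (1 − cos 2θ)/2, carrying out the integral gives A² · d/2.
Plugging in d = 1.04 yields A = 1.387.

A^2 ≈ 1.92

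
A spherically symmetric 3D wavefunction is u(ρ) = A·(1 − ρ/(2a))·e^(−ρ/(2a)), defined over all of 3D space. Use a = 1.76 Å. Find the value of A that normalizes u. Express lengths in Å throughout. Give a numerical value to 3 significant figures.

A ≈ 0.0854 Å^(-3/2)

The normalization condition is ∫|u|² 4πρ² dρ = 1 from 0 to ∞.
The angular integral contributes 4π, leaving ∫₀^∞ ρ²|u|² dρ.
Using ∫₀^∞ ρⁿ e^(−αρ) dρ = n!/αⁿ⁺¹, the integral (without the A² prefactor) comes out to 8·π·a^3.
With a = 1.76: A² = 0.007298 and A = 0.08543.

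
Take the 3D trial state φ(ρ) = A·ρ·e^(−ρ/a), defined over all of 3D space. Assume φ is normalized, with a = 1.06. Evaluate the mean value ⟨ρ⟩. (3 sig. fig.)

⟨ρ⟩ ≈ 2.65

⟨ρ⟩ = ∫ ρ |φ|² 4πρ² dρ over the full domain.
The ratio of the moment integral to the normalization integral gives ⟨ρ⟩ = 5·a/2.
With a = 1.06, ⟨ρ⟩ = 2.650.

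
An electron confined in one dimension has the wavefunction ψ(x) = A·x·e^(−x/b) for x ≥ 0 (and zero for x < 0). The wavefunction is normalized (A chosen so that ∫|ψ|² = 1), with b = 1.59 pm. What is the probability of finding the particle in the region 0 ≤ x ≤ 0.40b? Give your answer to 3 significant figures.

P ≈ 0.0474

The probability is P = ∫ |ψ|² dx over [0, 0.40b].
With A² fixed by ∫|ψ|² = 1, i.e. A² = (b^3/4)^(−1), substitute and integrate.
Let u = x/b; then A² and the length scale cancel, so P = ∫_{0}^{0.40} u^2·e^(-2·u) du ÷ ∫_{0}^{∞} u^2·e^(-2·u) du.
With ∫ u^2·e^(-2·u) du = -(2·u^2 + 2·u + 1)·e^(-2·u)/4 + C, the region integral is 1/4 - 53·e^(-4/5)/100 and the full one is 1/4.
The result is P = 0.04742.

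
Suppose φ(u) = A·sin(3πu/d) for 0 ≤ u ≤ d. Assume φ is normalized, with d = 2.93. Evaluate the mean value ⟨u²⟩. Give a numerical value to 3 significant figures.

⟨u²⟩ = ∫ u^2 |φ|² du over the full domain.
With ∫₀^d sin²(nπu/d) du = d/2, since the A² factors cancel between numerator and denominator, ⟨u²⟩ = -d^2/(18·π^2) + d^2/3.
With d = 2.93, ⟨u^2⟩ = 2.813.

⟨u^2⟩ ≈ 2.81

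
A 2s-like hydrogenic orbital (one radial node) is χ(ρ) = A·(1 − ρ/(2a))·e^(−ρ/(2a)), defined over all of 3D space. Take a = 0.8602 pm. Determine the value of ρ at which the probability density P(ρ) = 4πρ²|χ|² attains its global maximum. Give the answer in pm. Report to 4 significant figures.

ρ ≈ 4.504 pm

The maximum of P(ρ) = 4πρ²|χ|² occurs where its derivative vanishes.
Solving yields ρ = a·(√(5) + 3).
With a = 0.8602, the most probable radial distance is 4.5041 pm.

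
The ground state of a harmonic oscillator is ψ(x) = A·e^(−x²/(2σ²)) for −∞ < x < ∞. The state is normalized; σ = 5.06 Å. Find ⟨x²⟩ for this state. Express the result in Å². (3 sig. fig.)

By definition ⟨x²⟩ = ∫ x^2 |ψ(x)|² dx.
The ratio of the moment integral to the normalization integral gives ⟨x²⟩ = σ^2/2.
With σ = 5.06, ⟨x^2⟩ = 12.80.

⟨x^2⟩ ≈ 12.8 Å^2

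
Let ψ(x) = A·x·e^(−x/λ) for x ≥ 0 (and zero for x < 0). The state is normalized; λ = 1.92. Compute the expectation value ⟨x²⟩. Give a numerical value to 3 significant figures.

By definition ⟨x²⟩ = ∫ x^2 |ψ(x)|² dx.
Evaluating both integrals, ⟨x²⟩ = 3·λ^2.
With λ = 1.92, ⟨x^2⟩ = 11.06.

⟨x^2⟩ ≈ 11.1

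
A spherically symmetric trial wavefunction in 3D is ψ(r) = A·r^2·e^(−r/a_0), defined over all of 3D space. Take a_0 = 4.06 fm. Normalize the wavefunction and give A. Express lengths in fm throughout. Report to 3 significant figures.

A ≈ 0.000882 fm^(-7/2)

Normalization requires ∫|ψ|² 4πr² dr = 1, integrated from 0 to ∞.
The angular integral contributes 4π, leaving ∫₀^∞ r²|ψ|² dr.
Recall ∫₀^∞ r^m e^(−r/β) dr = m!·β^(m+1), with ψ = A·r^2·e^(−r/a_0), the integral evaluates to A²·[45·π·a_0^7/2].
Hence A² = 1/[45·π·a_0^7/2].
Substituting a_0 = 4.06 gives A² = 7.780E-7, so A = 0.0008820.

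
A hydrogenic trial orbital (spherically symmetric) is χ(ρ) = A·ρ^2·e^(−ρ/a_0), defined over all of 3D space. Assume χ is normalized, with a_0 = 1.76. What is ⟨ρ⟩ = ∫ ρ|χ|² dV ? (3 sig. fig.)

⟨ρ⟩ = ∫ ρ |χ|² 4πρ² dρ over the full domain.
Using ∫₀^∞ ρⁿ e^(−αρ) dρ = n!/αⁿ⁺¹, since the A² factors cancel between numerator and denominator, ⟨ρ⟩ = 7·a_0/2.
Putting a_0 = 1.76 gives 6.160.

⟨ρ⟩ ≈ 6.16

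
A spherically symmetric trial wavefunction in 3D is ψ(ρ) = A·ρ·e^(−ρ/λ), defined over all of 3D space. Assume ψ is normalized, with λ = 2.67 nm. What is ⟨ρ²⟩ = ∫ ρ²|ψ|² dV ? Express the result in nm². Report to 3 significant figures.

⟨ρ^2⟩ ≈ 53.5 nm^2

⟨ρ²⟩ = ∫ ρ^2 |ψ|² 4πρ² dρ over the full domain.
Using ∫₀^∞ ρⁿ e^(−αρ) dρ = n!/αⁿ⁺¹, evaluating both integrals, ⟨ρ²⟩ = 15·λ^2/2.
With λ = 2.67, ⟨ρ^2⟩ = 53.47.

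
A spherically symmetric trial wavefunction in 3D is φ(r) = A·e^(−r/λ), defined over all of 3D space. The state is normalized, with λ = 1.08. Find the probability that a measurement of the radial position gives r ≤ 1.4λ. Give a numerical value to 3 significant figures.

P ≈ 0.531

P = ∫ |φ|² 4πr² dr over r ≤ 1.4λ.
A² is fixed by ∫₀^∞ 4πr²|φ|² dr = 1, i.e. A² = (π·λ^3)^(−1).
Let u = r/λ; then A², 4π and the length scale all cancel, so P = ∫_{0}^{1.4} u^2·e^(-2·u) du ÷ ∫_{0}^{∞} u^2·e^(-2·u) du.
An antiderivative of u^2·e^(-2·u) is -(2·u^2 + 2·u + 1)·e^(-2·u)/4; evaluating from 0 to 1.4 gives 1/4 - 193·e^(-14/5)/100, while the full integral is 1/4.
Taking the ratio yields P = 0.5305.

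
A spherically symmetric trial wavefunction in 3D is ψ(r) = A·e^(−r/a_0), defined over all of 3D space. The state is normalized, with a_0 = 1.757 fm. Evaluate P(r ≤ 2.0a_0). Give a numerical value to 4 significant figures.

P ≈ 0.7619

With dV = 4πr²dr, the probability is ∫|ψ|² dV over r ≤ 2.0a_0.
Normalization gives A² = 1/(π·a_0^3).
In terms of u = r/a_0 (A², 4π and the length scale all cancel between numerator and denominator), P = [∫_{0}^{2.0} u^2·e^(-2·u) du] / [∫_{0}^{∞} u^2·e^(-2·u) du].
With ∫ u^2·e^(-2·u) du = -(2·u^2 + 2·u + 1)·e^(-2·u)/4 + C, the region integral is 1/4 - 13·e^(-4)/4 and the full one is 1/4.
Taking the ratio yields P = 0.76190.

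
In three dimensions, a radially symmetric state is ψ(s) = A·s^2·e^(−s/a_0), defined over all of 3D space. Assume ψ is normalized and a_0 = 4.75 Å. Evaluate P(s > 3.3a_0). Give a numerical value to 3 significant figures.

P ≈ 0.511

With dV = 4πs²ds, the probability is ∫|ψ|² dV over s > 3.3a_0.
Normalization gives A² = 1/(45·π·a_0^7/2).
Let u = s/a_0; then A², 4π and the length scale all cancel, so P = ∫_{3.3}^{∞} u^6·e^(-2·u) du ÷ ∫_{0}^{∞} u^6·e^(-2·u) du.
An antiderivative of u^6·e^(-2·u) is -(4·u^6 + 12·u^5 + 30·u^4 + 60·u^3 + 90·u^2 + 90·u + 45)·e^(-2·u)/8; evaluating from 3.3 to ∞ gives ≈ 2.8735, while the full integral is 45/8.
This evaluates to P = 0.5108.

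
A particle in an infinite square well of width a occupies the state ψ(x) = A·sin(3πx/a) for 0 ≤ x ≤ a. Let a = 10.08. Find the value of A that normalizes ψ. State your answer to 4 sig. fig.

A ≈ 0.4454

Require ∫ |ψ|² dx = 1 over the whole domain.
∫|ψ|² dx = A²·(a/2).
Hence A² = 1/[a/2].
With a = 10.08: A² = 0.19841 and A = 0.44544.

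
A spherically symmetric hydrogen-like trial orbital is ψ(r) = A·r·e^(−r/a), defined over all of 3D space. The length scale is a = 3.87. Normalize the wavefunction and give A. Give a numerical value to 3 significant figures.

A ≈ 0.0111

Require ∫ |ψ|² 4πr² dr = 1 over the whole domain.
The angular integral contributes 4π, leaving ∫₀^∞ r²|ψ|² dr.
The integral (without the A² prefactor) comes out to 3·π·a^5.
Setting this equal to 1 gives A² = 1/(3·π·a^5).
With a = 3.87: A² = 0.0001222 and A = 0.01106.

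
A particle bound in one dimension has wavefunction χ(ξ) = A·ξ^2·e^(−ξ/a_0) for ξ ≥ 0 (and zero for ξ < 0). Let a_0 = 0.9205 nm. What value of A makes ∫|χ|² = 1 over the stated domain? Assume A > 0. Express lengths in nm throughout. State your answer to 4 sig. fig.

A ≈ 1.420 nm^(-5/2)

We need A² ∫|f|² dξ = 1, taking the integral from 0 to ∞.
Using ∫₀^∞ ξⁿ e^(−αξ) dξ = n!/αⁿ⁺¹, ∫|χ|² dξ = A²·(3·a_0^5/4).
Plugging in a_0 = 0.9205 yields A = 1.4204.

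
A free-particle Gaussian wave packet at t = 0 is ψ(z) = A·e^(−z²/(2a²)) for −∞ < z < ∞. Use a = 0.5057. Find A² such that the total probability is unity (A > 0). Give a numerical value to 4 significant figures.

We need A² ∫|f|² dz = 1, taking the integral from −∞ to ∞.
Differentiating ∫e^(−αz²) dz = √(π/α) under α to get the higher moments, the integral (without the A² prefactor) comes out to √(π)·a.
With a = 0.5057: A² = 1.1157 and A = 1.0562.

A^2 ≈ 1.116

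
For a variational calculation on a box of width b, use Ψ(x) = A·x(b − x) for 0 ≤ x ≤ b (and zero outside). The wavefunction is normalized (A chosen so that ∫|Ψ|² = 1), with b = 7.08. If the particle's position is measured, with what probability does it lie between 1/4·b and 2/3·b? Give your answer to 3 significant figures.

The probability is P = ∫ |Ψ|² dx over [1/4·b, 2/3·b].
With A² fixed by ∫|Ψ|² = 1, i.e. A² = (b^5/30)^(−1), substitute and integrate.
In terms of u = x/b (A² and the length scale cancel between numerator and denominator), P = [∫_{1/4}^{2/3} u^2·(1 - u)^2 du] / [∫_{0}^{1} u^2·(1 - u)^2 du].
Using ∫ u^2·(1 - u)^2 du = u^3·(6·u^2 - 15·u + 10)/30, the numerator is ≈ 0.022887 and the denominator is 1/30.
Taking the ratio, P = 0.6866.

P ≈ 0.687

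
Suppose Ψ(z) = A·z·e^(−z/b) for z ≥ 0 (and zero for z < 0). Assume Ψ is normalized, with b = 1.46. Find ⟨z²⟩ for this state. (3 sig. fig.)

⟨z²⟩ = ∫ z^2 |Ψ|² dz over the full domain.
With ∫₀^∞ z^4 e^(−αz) dz = 4!/α^5, the ratio of the moment integral to the normalization integral gives ⟨z²⟩ = 3·b^2.
With b = 1.46, ⟨z^2⟩ = 6.395.

⟨z^2⟩ ≈ 6.39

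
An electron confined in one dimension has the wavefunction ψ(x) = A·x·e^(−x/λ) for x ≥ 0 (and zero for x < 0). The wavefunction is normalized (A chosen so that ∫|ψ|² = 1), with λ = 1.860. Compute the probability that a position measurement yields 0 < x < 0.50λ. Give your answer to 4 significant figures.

|ψ|² is the probability density, so P = ∫_{0}^{0.50λ} |ψ|² dx.
Since A² = 1/(λ^3/4), this is the region integral divided by the full normalization integral.
Let u = x/λ; then A² and the length scale cancel, so P = ∫_{0}^{0.50} u^2·e^(-2·u) du ÷ ∫_{0}^{∞} u^2·e^(-2·u) du.
An antiderivative of u^2·e^(-2·u) is -(2·u^2 + 2·u + 1)·e^(-2·u)/4; evaluating from 0 to 0.50 gives 1/4 - 5·e^(-1)/8, while the full integral is 1/4.
Evaluating gives P = 0.080301.

P ≈ 0.08030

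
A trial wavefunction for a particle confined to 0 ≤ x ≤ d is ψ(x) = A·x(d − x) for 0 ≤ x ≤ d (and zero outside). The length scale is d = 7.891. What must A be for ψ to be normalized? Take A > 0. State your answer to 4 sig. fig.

Normalization requires ∫|ψ|² dx = 1, integrated from 0 to d.
Expanding the polynomial and integrating term by term, the integral (without the A² prefactor) comes out to d^5/30.
Substituting d = 7.891 gives A² = 0.00098053, so A = 0.031313.

A ≈ 0.03131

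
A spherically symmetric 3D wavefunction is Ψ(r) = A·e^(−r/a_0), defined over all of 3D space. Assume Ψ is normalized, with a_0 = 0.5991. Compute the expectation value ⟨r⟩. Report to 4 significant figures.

⟨r⟩ ≈ 0.8987

By definition ⟨r⟩ = ∫ r |Ψ(r)|² 4πr² dr.
Since the A² factors cancel between numerator and denominator, ⟨r⟩ = 3·a_0/2.
With a_0 = 0.5991, ⟨r⟩ = 0.89865.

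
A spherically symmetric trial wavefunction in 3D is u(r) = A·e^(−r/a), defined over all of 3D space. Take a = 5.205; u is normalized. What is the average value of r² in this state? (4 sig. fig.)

⟨r^2⟩ ≈ 81.28

By definition ⟨r²⟩ = ∫ r^2 |u(r)|² 4πr² dr.
The ratio of the moment integral to the normalization integral gives ⟨r²⟩ = 3·a^2.
Putting a = 5.205 gives 81.276.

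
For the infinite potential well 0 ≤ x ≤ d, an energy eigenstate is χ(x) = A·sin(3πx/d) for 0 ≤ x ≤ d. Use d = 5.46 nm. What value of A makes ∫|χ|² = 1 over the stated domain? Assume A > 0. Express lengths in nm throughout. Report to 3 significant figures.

A ≈ 0.605 nm^(-1/2)

Normalization requires ∫|χ|² dx = 1, integrated from 0 to d.
Using sin²θ = (1 − cos 2θ)/2, ∫|χ|² dx = A²·(d/2).
Hence A² = 1/[d/2].
Substituting d = 5.46 gives A² = 0.3663, so A = 0.6052.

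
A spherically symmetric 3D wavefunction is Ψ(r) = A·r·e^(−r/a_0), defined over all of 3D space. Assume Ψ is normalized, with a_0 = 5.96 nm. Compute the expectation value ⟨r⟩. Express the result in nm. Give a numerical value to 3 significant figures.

By definition ⟨r⟩ = ∫ r |Ψ(r)|² 4πr² dr.
Recall ∫₀^∞ r^m e^(−r/β) dr = m!·β^(m+1), since the A² factors cancel between numerator and denominator, ⟨r⟩ = 5·a_0/2.
With a_0 = 5.96, ⟨r⟩ = 14.90.

⟨r⟩ ≈ 14.9 nm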